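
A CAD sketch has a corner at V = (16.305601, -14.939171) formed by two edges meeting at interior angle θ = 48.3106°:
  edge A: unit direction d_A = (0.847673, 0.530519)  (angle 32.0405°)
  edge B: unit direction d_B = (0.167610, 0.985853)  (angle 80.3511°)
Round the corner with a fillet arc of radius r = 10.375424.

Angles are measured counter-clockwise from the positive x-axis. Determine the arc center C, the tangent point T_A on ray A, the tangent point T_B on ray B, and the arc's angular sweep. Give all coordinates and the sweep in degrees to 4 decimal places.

bisector direction at 56.1958° = (0.556357,0.830944)
center distance |VC| = r/sin(θ/2) = 10.375424/sin(24.1553°) = 25.354685
C = V + |VC|·bis = (30.4118,6.1291)
T_A = V + ((C−V)·d_A)·d_A = V + 23.1346·d_A = (35.9162,-2.6658)
T_B = V + ((C−V)·d_B)·d_B = V + 23.1346·d_B = (20.1832,7.8682)
sweep = 180° − θ = 131.6894°

center=(30.4118,6.1291) T_A=(35.9162,-2.6658) T_B=(20.1832,7.8682) sweep=131.6894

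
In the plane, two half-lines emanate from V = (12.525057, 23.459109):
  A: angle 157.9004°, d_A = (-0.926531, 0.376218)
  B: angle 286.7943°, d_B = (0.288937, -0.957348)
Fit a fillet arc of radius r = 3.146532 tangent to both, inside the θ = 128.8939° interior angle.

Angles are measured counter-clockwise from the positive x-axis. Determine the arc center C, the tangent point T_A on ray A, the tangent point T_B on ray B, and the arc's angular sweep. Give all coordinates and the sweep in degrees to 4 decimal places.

bisector direction at 222.3474° = (-0.739075,-0.673624)
center distance |VC| = r/sin(θ/2) = 3.146532/sin(64.4470°) = 3.487674
C = V + |VC|·bis = (9.9474,21.1097)
T_A = V + ((C−V)·d_A)·d_A = V + 1.5044·d_A = (11.1312,24.0251)
T_B = V + ((C−V)·d_B)·d_B = V + 1.5044·d_B = (12.9597,22.0189)
sweep = 180° − θ = 51.1061°

center=(9.9474,21.1097) T_A=(11.1312,24.0251) T_B=(12.9597,22.0189) sweep=51.1061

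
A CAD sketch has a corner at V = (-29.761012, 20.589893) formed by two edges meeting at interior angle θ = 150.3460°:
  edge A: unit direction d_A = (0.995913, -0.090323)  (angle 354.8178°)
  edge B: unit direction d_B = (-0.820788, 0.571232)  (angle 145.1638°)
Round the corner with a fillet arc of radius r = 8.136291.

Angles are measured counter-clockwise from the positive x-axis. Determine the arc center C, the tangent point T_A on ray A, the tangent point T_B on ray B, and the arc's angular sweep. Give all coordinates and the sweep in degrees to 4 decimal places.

bisector direction at 69.9908° = (0.342171,0.939638)
center distance |VC| = r/sin(θ/2) = 8.136291/sin(75.1730°) = 8.416537
C = V + |VC|·bis = (-26.8811,28.4984)
T_A = V + ((C−V)·d_A)·d_A = V + 2.1538·d_A = (-27.6160,20.3954)
T_B = V + ((C−V)·d_B)·d_B = V + 2.1538·d_B = (-31.5288,21.8202)
sweep = 180° − θ = 29.6540°

center=(-26.8811,28.4984) T_A=(-27.6160,20.3954) T_B=(-31.5288,21.8202) sweep=29.6540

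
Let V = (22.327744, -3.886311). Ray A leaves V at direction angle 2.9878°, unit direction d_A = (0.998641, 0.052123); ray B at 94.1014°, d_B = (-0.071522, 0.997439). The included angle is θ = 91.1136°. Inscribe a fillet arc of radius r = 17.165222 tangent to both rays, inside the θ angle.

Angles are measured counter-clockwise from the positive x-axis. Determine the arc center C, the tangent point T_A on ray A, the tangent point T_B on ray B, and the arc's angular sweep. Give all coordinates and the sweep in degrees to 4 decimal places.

center=(38.2450,14.1331) T_A=(39.1397,-3.0088) T_B=(21.1237,12.9054) sweep=88.8864

bisector direction at 48.5446° = (0.662037,0.749471)
center distance |VC| = r/sin(θ/2) = 17.165222/sin(45.5568°) = 24.042781
C = V + |VC|·bis = (38.2450,14.1331)
T_A = V + ((C−V)·d_A)·d_A = V + 16.8348·d_A = (39.1397,-3.0088)
T_B = V + ((C−V)·d_B)·d_B = V + 16.8348·d_B = (21.1237,12.9054)
sweep = 180° − θ = 88.8864°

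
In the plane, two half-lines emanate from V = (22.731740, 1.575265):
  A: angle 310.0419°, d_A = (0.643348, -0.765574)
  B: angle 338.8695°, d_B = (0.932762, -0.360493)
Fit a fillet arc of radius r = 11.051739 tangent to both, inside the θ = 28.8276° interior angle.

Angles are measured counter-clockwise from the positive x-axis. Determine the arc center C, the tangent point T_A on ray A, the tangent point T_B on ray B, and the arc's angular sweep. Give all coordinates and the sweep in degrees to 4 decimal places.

bisector direction at 324.4557° = (0.813666,-0.581332)
center distance |VC| = r/sin(θ/2) = 11.051739/sin(14.4138°) = 44.398193
C = V + |VC|·bis = (58.8571,-24.2348)
T_A = V + ((C−V)·d_A)·d_A = V + 43.0007·d_A = (50.3961,-31.3449)
T_B = V + ((C−V)·d_B)·d_B = V + 43.0007·d_B = (62.8411,-13.9262)
sweep = 180° − θ = 151.1724°

center=(58.8571,-24.2348) T_A=(50.3961,-31.3449) T_B=(62.8411,-13.9262) sweep=151.1724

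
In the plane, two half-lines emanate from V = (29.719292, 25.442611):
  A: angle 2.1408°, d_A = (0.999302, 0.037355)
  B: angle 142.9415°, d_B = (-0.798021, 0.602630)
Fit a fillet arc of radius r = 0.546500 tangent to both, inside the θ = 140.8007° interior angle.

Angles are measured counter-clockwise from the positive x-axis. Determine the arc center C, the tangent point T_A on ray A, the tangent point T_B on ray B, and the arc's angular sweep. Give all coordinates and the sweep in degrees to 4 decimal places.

center=(29.8933,25.9960) T_A=(29.9138,25.4499) T_B=(29.5640,25.5599) sweep=39.1993

bisector direction at 72.5412° = (0.300021,0.953933)
center distance |VC| = r/sin(θ/2) = 0.546500/sin(70.4004°) = 0.580112
C = V + |VC|·bis = (29.8933,25.9960)
T_A = V + ((C−V)·d_A)·d_A = V + 0.1946·d_A = (29.9138,25.4499)
T_B = V + ((C−V)·d_B)·d_B = V + 0.1946·d_B = (29.5640,25.5599)
sweep = 180° − θ = 39.1993°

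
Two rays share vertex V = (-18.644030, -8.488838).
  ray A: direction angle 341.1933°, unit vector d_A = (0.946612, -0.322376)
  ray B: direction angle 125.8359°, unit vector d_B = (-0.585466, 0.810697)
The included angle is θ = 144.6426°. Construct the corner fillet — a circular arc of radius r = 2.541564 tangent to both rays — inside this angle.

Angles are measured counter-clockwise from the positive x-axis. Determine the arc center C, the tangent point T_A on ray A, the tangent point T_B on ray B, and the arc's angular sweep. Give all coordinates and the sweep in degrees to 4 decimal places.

center=(-17.0579,-6.3441) T_A=(-17.8772,-8.7500) T_B=(-19.1183,-7.8321) sweep=35.3574

bisector direction at 53.5146° = (0.594618,0.804008)
center distance |VC| = r/sin(θ/2) = 2.541564/sin(72.3213°) = 2.667540
C = V + |VC|·bis = (-17.0579,-6.3441)
T_A = V + ((C−V)·d_A)·d_A = V + 0.8101·d_A = (-17.8772,-8.7500)
T_B = V + ((C−V)·d_B)·d_B = V + 0.8101·d_B = (-19.1183,-7.8321)
sweep = 180° − θ = 35.3574°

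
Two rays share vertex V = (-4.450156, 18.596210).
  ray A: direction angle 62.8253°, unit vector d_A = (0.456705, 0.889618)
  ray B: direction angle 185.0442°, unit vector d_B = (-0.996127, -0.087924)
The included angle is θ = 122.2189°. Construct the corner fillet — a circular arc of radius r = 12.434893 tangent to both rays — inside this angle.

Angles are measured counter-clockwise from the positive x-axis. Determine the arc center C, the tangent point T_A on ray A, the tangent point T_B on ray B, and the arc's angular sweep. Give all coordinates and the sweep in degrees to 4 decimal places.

bisector direction at 123.9348° = (-0.558248,0.829674)
center distance |VC| = r/sin(θ/2) = 12.434893/sin(61.1095°) = 14.202473
C = V + |VC|·bis = (-12.3787,30.3796)
T_A = V + ((C−V)·d_A)·d_A = V + 6.8618·d_A = (-1.3164,24.7006)
T_B = V + ((C−V)·d_B)·d_B = V + 6.8618·d_B = (-11.2853,17.9929)
sweep = 180° − θ = 57.7811°

center=(-12.3787,30.3796) T_A=(-1.3164,24.7006) T_B=(-11.2853,17.9929) sweep=57.7811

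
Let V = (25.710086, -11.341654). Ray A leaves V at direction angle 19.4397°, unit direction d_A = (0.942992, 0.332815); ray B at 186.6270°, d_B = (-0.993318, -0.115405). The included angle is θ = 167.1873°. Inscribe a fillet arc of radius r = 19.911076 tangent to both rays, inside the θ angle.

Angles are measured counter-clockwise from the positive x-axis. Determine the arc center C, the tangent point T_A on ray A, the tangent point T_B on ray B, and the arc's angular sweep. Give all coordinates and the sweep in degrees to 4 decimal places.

center=(21.1916,8.1784) T_A=(27.8183,-10.5976) T_B=(23.4894,-11.5997) sweep=12.8127

bisector direction at 103.0333° = (-0.225518,0.974239)
center distance |VC| = r/sin(θ/2) = 19.911076/sin(83.5936°) = 20.036191
C = V + |VC|·bis = (21.1916,8.1784)
T_A = V + ((C−V)·d_A)·d_A = V + 2.2356·d_A = (27.8183,-10.5976)
T_B = V + ((C−V)·d_B)·d_B = V + 2.2356·d_B = (23.4894,-11.5997)
sweep = 180° − θ = 12.8127°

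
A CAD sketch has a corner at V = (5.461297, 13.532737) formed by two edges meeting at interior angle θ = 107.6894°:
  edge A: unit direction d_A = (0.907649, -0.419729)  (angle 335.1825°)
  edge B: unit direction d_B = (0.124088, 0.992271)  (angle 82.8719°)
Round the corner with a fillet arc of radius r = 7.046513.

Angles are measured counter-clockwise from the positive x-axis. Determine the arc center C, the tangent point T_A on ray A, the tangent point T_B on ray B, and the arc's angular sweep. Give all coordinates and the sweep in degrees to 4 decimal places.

center=(13.0923,17.7674) T_A=(10.1346,11.3716) T_B=(6.1002,18.6418) sweep=72.3106

bisector direction at 29.0272° = (0.874389,0.485225)
center distance |VC| = r/sin(θ/2) = 7.046513/sin(53.8447°) = 8.727187
C = V + |VC|·bis = (13.0923,17.7674)
T_A = V + ((C−V)·d_A)·d_A = V + 5.1488·d_A = (10.1346,11.3716)
T_B = V + ((C−V)·d_B)·d_B = V + 5.1488·d_B = (6.1002,18.6418)
sweep = 180° − θ = 72.3106°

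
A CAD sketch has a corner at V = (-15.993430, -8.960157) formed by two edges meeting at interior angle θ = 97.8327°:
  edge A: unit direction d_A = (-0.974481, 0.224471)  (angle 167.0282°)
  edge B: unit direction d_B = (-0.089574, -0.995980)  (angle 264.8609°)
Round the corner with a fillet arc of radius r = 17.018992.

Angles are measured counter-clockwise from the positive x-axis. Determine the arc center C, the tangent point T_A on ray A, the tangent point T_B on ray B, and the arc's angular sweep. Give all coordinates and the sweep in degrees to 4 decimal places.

bisector direction at 215.9445° = (-0.809585,-0.587002)
center distance |VC| = r/sin(θ/2) = 17.018992/sin(48.9164°) = 22.579065
C = V + |VC|·bis = (-34.2731,-22.2141)
T_A = V + ((C−V)·d_A)·d_A = V + 14.8381·d_A = (-30.4528,-5.6294)
T_B = V + ((C−V)·d_B)·d_B = V + 14.8381·d_B = (-17.3225,-23.7386)
sweep = 180° − θ = 82.1673°

center=(-34.2731,-22.2141) T_A=(-30.4528,-5.6294) T_B=(-17.3225,-23.7386) sweep=82.1673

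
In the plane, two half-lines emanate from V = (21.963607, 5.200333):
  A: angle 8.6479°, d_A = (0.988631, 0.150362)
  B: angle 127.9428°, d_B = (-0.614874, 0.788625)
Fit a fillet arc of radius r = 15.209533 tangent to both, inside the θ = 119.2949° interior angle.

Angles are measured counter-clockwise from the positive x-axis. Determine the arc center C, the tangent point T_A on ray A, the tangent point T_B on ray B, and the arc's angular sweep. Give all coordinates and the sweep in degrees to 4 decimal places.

center=(28.4819,21.5761) T_A=(30.7688,6.5395) T_B=(16.4873,12.2242) sweep=60.7051

bisector direction at 68.2953° = (0.369822,0.929103)
center distance |VC| = r/sin(θ/2) = 15.209533/sin(59.6474°) = 17.625404
C = V + |VC|·bis = (28.4819,21.5761)
T_A = V + ((C−V)·d_A)·d_A = V + 8.9065·d_A = (30.7688,6.5395)
T_B = V + ((C−V)·d_B)·d_B = V + 8.9065·d_B = (16.4873,12.2242)
sweep = 180° − θ = 60.7051°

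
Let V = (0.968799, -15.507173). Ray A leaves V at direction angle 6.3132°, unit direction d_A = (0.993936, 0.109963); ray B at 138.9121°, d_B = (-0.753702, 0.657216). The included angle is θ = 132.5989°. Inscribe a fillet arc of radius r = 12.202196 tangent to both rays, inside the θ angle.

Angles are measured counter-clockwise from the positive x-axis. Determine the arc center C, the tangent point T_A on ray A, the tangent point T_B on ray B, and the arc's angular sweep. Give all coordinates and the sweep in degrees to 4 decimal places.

bisector direction at 72.6126° = (0.298830,0.954306)
center distance |VC| = r/sin(θ/2) = 12.202196/sin(66.2994°) = 13.326139
C = V + |VC|·bis = (4.9511,-2.7900)
T_A = V + ((C−V)·d_A)·d_A = V + 5.3565·d_A = (6.2928,-14.9182)
T_B = V + ((C−V)·d_B)·d_B = V + 5.3565·d_B = (-3.0684,-11.9868)
sweep = 180° − θ = 47.4011°

center=(4.9511,-2.7900) T_A=(6.2928,-14.9182) T_B=(-3.0684,-11.9868) sweep=47.4011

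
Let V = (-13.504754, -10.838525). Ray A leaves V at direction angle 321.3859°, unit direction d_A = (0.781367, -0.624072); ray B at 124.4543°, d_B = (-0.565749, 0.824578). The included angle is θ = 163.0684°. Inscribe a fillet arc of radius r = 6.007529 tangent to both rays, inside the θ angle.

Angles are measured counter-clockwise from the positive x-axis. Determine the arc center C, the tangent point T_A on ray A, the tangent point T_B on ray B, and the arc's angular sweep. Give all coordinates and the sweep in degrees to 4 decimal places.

center=(-9.0570,-6.7025) T_A=(-12.8061,-11.3965) T_B=(-14.0106,-10.1012) sweep=16.9316

bisector direction at 42.9201° = (0.732304,0.680978)
center distance |VC| = r/sin(θ/2) = 6.007529/sin(81.5342°) = 6.073709
C = V + |VC|·bis = (-9.0570,-6.7025)
T_A = V + ((C−V)·d_A)·d_A = V + 0.8942·d_A = (-12.8061,-11.3965)
T_B = V + ((C−V)·d_B)·d_B = V + 0.8942·d_B = (-14.0106,-10.1012)
sweep = 180° − θ = 16.9316°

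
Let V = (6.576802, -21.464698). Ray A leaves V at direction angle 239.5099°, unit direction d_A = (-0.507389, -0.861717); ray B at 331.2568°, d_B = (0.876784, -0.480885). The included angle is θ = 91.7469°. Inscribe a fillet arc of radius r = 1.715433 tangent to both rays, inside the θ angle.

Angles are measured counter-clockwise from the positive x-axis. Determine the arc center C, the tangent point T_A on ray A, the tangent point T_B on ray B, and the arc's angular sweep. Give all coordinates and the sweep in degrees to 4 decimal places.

center=(7.2108,-23.7689) T_A=(5.7326,-22.8985) T_B=(8.0357,-22.2648) sweep=88.2531

bisector direction at 285.3833° = (0.265276,-0.964173)
center distance |VC| = r/sin(θ/2) = 1.715433/sin(45.8734°) = 2.389836
C = V + |VC|·bis = (7.2108,-23.7689)
T_A = V + ((C−V)·d_A)·d_A = V + 1.6639·d_A = (5.7326,-22.8985)
T_B = V + ((C−V)·d_B)·d_B = V + 1.6639·d_B = (8.0357,-22.2648)
sweep = 180° − θ = 88.2531°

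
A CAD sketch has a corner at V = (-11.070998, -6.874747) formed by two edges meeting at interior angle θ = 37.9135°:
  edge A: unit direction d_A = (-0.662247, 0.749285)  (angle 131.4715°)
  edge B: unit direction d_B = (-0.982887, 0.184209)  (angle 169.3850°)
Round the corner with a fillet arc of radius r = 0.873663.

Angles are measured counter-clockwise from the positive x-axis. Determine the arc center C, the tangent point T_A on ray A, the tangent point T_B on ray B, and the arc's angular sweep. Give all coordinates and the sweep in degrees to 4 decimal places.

bisector direction at 150.4282° = (-0.869738,0.493513)
center distance |VC| = r/sin(θ/2) = 0.873663/sin(18.9567°) = 2.689399
C = V + |VC|·bis = (-13.4101,-5.5475)
T_A = V + ((C−V)·d_A)·d_A = V + 2.5435·d_A = (-12.7554,-4.9689)
T_B = V + ((C−V)·d_B)·d_B = V + 2.5435·d_B = (-13.5710,-6.4062)
sweep = 180° − θ = 142.0865°

center=(-13.4101,-5.5475) T_A=(-12.7554,-4.9689) T_B=(-13.5710,-6.4062) sweep=142.0865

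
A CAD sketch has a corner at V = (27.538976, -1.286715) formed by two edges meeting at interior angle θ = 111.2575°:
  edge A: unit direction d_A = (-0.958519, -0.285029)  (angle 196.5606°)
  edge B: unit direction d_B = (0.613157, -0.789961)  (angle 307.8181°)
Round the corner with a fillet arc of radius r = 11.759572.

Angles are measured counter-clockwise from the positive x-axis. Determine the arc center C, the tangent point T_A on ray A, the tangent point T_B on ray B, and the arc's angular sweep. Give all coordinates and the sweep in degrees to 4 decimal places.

bisector direction at 252.1894° = (-0.305872,-0.952073)
center distance |VC| = r/sin(θ/2) = 11.759572/sin(55.6287°) = 14.247173
C = V + |VC|·bis = (23.1812,-14.8511)
T_A = V + ((C−V)·d_A)·d_A = V + 8.0433·d_A = (19.8293,-3.5793)
T_B = V + ((C−V)·d_B)·d_B = V + 8.0433·d_B = (32.4708,-7.6406)
sweep = 180° − θ = 68.7425°

center=(23.1812,-14.8511) T_A=(19.8293,-3.5793) T_B=(32.4708,-7.6406) sweep=68.7425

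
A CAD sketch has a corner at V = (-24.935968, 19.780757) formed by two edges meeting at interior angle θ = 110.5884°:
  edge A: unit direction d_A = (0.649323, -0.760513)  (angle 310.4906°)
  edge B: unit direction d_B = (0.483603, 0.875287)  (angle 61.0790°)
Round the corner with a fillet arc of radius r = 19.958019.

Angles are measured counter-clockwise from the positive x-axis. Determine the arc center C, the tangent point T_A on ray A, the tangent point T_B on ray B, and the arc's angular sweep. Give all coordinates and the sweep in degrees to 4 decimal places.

center=(-0.7823,22.2277) T_A=(-15.9606,9.2685) T_B=(-18.2513,31.8795) sweep=69.4116

bisector direction at 5.7848° = (0.994907,0.100792)
center distance |VC| = r/sin(θ/2) = 19.958019/sin(55.2942°) = 24.277276
C = V + |VC|·bis = (-0.7823,22.2277)
T_A = V + ((C−V)·d_A)·d_A = V + 13.8226·d_A = (-15.9606,9.2685)
T_B = V + ((C−V)·d_B)·d_B = V + 13.8226·d_B = (-18.2513,31.8795)
sweep = 180° − θ = 69.4116°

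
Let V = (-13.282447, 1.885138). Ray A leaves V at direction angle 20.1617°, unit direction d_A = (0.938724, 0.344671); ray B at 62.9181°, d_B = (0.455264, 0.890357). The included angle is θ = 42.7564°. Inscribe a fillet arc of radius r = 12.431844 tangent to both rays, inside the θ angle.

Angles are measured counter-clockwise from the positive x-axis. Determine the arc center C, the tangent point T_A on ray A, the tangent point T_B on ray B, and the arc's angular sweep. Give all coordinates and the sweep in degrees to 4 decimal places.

bisector direction at 41.5399° = (0.748494,0.663141)
center distance |VC| = r/sin(θ/2) = 12.431844/sin(21.3782°) = 34.104462
C = V + |VC|·bis = (12.2445,24.5012)
T_A = V + ((C−V)·d_A)·d_A = V + 31.7579·d_A = (16.5294,12.8312)
T_B = V + ((C−V)·d_B)·d_B = V + 31.7579·d_B = (1.1758,30.1610)
sweep = 180° − θ = 137.2436°

center=(12.2445,24.5012) T_A=(16.5294,12.8312) T_B=(1.1758,30.1610) sweep=137.2436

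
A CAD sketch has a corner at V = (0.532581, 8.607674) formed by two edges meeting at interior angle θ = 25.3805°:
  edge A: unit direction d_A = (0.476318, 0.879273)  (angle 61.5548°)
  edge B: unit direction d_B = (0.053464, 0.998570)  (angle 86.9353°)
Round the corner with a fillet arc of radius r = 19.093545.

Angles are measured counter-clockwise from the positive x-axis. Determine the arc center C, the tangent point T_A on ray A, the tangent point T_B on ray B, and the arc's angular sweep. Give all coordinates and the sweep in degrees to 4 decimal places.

bisector direction at 74.2450° = (0.271524,0.962432)
center distance |VC| = r/sin(θ/2) = 19.093545/sin(12.6903°) = 86.915186
C = V + |VC|·bis = (24.1321,92.2576)
T_A = V + ((C−V)·d_A)·d_A = V + 84.7920·d_A = (40.9205,83.1630)
T_B = V + ((C−V)·d_B)·d_B = V + 84.7920·d_B = (5.0659,93.2784)
sweep = 180° − θ = 154.6195°

center=(24.1321,92.2576) T_A=(40.9205,83.1630) T_B=(5.0659,93.2784) sweep=154.6195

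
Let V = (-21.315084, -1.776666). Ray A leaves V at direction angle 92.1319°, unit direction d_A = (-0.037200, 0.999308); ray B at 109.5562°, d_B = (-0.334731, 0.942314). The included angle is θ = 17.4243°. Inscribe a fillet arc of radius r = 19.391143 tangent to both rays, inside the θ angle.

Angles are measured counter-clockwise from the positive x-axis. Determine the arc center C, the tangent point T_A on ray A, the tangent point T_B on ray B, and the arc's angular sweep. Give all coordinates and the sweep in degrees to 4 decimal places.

center=(-45.4002,123.9566) T_A=(-26.0225,124.6780) T_B=(-63.6727,117.4658) sweep=162.5757

bisector direction at 100.8440° = (-0.188136,0.982143)
center distance |VC| = r/sin(θ/2) = 19.391143/sin(8.7121°) = 128.019327
C = V + |VC|·bis = (-45.4002,123.9566)
T_A = V + ((C−V)·d_A)·d_A = V + 126.5422·d_A = (-26.0225,124.6780)
T_B = V + ((C−V)·d_B)·d_B = V + 126.5422·d_B = (-63.6727,117.4658)
sweep = 180° − θ = 162.5757°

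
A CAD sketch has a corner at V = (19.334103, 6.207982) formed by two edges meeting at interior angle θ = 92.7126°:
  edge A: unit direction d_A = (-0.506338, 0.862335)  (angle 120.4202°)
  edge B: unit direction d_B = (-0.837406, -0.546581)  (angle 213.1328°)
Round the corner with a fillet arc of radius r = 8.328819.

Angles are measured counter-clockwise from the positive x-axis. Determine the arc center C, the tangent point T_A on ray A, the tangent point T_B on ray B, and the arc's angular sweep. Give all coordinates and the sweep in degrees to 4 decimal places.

bisector direction at 166.7765° = (-0.973485,0.228750)
center distance |VC| = r/sin(θ/2) = 8.328819/sin(46.3563°) = 11.509526
C = V + |VC|·bis = (8.1297,8.8408)
T_A = V + ((C−V)·d_A)·d_A = V + 7.9435·d_A = (15.3120,13.0580)
T_B = V + ((C−V)·d_B)·d_B = V + 7.9435·d_B = (12.6821,1.8662)
sweep = 180° − θ = 87.2874°

center=(8.1297,8.8408) T_A=(15.3120,13.0580) T_B=(12.6821,1.8662) sweep=87.2874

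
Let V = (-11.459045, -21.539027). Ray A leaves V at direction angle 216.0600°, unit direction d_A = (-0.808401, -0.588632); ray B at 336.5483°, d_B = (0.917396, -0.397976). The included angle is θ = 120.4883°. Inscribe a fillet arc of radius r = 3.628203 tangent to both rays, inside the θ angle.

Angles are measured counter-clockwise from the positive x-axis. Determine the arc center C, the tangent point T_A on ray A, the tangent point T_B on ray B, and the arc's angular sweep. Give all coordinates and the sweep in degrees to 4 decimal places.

center=(-11.0001,-25.6930) T_A=(-13.1358,-22.7600) T_B=(-9.5562,-22.3645) sweep=59.5117

bisector direction at 276.3041° = (0.109806,-0.993953)
center distance |VC| = r/sin(θ/2) = 3.628203/sin(60.2441°) = 4.179244
C = V + |VC|·bis = (-11.0001,-25.6930)
T_A = V + ((C−V)·d_A)·d_A = V + 2.0742·d_A = (-13.1358,-22.7600)
T_B = V + ((C−V)·d_B)·d_B = V + 2.0742·d_B = (-9.5562,-22.3645)
sweep = 180° − θ = 59.5117°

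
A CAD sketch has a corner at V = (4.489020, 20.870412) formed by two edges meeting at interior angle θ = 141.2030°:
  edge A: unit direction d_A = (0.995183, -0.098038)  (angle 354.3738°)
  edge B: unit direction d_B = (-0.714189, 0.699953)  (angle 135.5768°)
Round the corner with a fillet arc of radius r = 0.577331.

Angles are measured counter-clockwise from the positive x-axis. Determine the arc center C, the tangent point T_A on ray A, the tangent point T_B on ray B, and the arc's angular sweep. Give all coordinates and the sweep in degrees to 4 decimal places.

center=(4.7479,21.4250) T_A=(4.6913,20.8505) T_B=(4.3438,21.0127) sweep=38.7970

bisector direction at 64.9753° = (0.423009,0.906126)
center distance |VC| = r/sin(θ/2) = 0.577331/sin(70.6015°) = 0.612078
C = V + |VC|·bis = (4.7479,21.4250)
T_A = V + ((C−V)·d_A)·d_A = V + 0.2033·d_A = (4.6913,20.8505)
T_B = V + ((C−V)·d_B)·d_B = V + 0.2033·d_B = (4.3438,21.0127)
sweep = 180° − θ = 38.7970°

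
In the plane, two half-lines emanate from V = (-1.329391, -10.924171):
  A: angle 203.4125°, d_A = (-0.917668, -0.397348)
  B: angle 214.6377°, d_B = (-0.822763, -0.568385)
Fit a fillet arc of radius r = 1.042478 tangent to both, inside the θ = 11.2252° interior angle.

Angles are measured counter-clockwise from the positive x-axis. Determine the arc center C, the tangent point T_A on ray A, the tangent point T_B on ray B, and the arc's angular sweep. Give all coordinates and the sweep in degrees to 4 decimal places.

bisector direction at 209.0251° = (-0.874407,-0.485193)
center distance |VC| = r/sin(θ/2) = 1.042478/sin(5.6126°) = 10.659093
C = V + |VC|·bis = (-10.6498,-16.0959)
T_A = V + ((C−V)·d_A)·d_A = V + 10.6080·d_A = (-11.0640,-15.1392)
T_B = V + ((C−V)·d_B)·d_B = V + 10.6080·d_B = (-10.0572,-16.9536)
sweep = 180° − θ = 168.7748°

center=(-10.6498,-16.0959) T_A=(-11.0640,-15.1392) T_B=(-10.0572,-16.9536) sweep=168.7748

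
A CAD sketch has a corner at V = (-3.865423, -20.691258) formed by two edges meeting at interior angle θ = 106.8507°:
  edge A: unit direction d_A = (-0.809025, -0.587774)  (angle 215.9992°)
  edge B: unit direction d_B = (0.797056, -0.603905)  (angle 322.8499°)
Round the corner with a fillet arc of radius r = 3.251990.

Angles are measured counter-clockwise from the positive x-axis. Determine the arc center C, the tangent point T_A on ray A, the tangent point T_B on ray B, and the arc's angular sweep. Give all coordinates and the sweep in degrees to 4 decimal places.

center=(-3.9061,-24.7404) T_A=(-5.8175,-22.1095) T_B=(-1.9422,-22.1484) sweep=73.1493

bisector direction at 269.4246° = (-0.010043,-0.999950)
center distance |VC| = r/sin(θ/2) = 3.251990/sin(53.4254°) = 4.049391
C = V + |VC|·bis = (-3.9061,-24.7404)
T_A = V + ((C−V)·d_A)·d_A = V + 2.4129·d_A = (-5.8175,-22.1095)
T_B = V + ((C−V)·d_B)·d_B = V + 2.4129·d_B = (-1.9422,-22.1484)
sweep = 180° − θ = 73.1493°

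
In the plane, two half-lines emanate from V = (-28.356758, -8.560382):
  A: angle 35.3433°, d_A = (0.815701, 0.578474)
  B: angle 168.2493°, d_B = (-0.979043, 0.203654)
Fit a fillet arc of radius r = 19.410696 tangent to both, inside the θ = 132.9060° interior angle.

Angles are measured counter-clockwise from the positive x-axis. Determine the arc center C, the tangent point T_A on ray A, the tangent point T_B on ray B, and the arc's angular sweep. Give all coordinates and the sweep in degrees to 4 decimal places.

center=(-32.6854,12.1662) T_A=(-21.4568,-3.6671) T_B=(-36.6384,-6.8377) sweep=47.0940

bisector direction at 101.7963° = (-0.204433,0.978881)
center distance |VC| = r/sin(θ/2) = 19.410696/sin(66.4530°) = 21.173780
C = V + |VC|·bis = (-32.6854,12.1662)
T_A = V + ((C−V)·d_A)·d_A = V + 8.4590·d_A = (-21.4568,-3.6671)
T_B = V + ((C−V)·d_B)·d_B = V + 8.4590·d_B = (-36.6384,-6.8377)
sweep = 180° − θ = 47.0940°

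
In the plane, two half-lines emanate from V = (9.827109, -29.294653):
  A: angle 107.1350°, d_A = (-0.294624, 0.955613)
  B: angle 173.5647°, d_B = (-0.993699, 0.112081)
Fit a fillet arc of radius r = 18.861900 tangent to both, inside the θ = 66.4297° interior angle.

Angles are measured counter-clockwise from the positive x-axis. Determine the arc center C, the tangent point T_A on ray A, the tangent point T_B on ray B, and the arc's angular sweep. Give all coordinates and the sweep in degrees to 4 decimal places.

bisector direction at 140.3499° = (-0.769955,0.638098)
center distance |VC| = r/sin(θ/2) = 18.861900/sin(33.2148°) = 34.433344
C = V + |VC|·bis = (-16.6850,-7.3228)
T_A = V + ((C−V)·d_A)·d_A = V + 28.8077·d_A = (1.3397,-1.7656)
T_B = V + ((C−V)·d_B)·d_B = V + 28.8077·d_B = (-18.7991,-26.0659)
sweep = 180° − θ = 113.5703°

center=(-16.6850,-7.3228) T_A=(1.3397,-1.7656) T_B=(-18.7991,-26.0659) sweep=113.5703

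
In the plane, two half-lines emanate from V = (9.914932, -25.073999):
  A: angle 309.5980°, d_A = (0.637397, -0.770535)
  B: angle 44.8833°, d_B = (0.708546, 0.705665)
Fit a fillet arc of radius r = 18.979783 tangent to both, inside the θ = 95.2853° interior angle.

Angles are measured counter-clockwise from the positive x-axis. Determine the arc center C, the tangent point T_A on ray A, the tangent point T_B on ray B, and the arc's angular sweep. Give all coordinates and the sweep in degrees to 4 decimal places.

center=(35.5697,-26.3105) T_A=(20.9451,-38.4081) T_B=(22.1763,-12.8624) sweep=84.7147

bisector direction at 357.2407° = (0.998841,-0.048141)
center distance |VC| = r/sin(θ/2) = 18.979783/sin(47.6427°) = 25.684554
C = V + |VC|·bis = (35.5697,-26.3105)
T_A = V + ((C−V)·d_A)·d_A = V + 17.3050·d_A = (20.9451,-38.4081)
T_B = V + ((C−V)·d_B)·d_B = V + 17.3050·d_B = (22.1763,-12.8624)
sweep = 180° − θ = 84.7147°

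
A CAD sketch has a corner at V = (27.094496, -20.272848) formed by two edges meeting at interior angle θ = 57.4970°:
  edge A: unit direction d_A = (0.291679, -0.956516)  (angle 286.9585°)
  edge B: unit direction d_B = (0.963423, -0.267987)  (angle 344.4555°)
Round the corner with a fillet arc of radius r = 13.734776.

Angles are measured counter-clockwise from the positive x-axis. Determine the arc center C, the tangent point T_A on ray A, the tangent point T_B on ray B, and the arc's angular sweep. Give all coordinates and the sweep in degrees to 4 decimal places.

bisector direction at 315.7070° = (0.715778,-0.698328)
center distance |VC| = r/sin(θ/2) = 13.734776/sin(28.7485°) = 28.556657
C = V + |VC|·bis = (47.5347,-40.2148)
T_A = V + ((C−V)·d_A)·d_A = V + 25.0367·d_A = (34.3972,-44.2209)
T_B = V + ((C−V)·d_B)·d_B = V + 25.0367·d_B = (51.2155,-26.9824)
sweep = 180° − θ = 122.5030°

center=(47.5347,-40.2148) T_A=(34.3972,-44.2209) T_B=(51.2155,-26.9824) sweep=122.5030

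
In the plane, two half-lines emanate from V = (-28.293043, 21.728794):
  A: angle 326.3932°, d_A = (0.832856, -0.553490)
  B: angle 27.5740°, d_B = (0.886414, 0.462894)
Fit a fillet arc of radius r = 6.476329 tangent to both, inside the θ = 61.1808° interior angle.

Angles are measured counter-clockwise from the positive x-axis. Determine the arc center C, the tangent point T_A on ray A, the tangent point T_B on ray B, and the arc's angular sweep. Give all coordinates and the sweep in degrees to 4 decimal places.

bisector direction at 356.9836° = (0.998615,-0.052622)
center distance |VC| = r/sin(θ/2) = 6.476329/sin(30.5904°) = 12.726203
C = V + |VC|·bis = (-15.5845,21.0591)
T_A = V + ((C−V)·d_A)·d_A = V + 10.9551·d_A = (-19.1691,15.6653)
T_B = V + ((C−V)·d_B)·d_B = V + 10.9551·d_B = (-18.5823,26.7998)
sweep = 180° − θ = 118.8192°

center=(-15.5845,21.0591) T_A=(-19.1691,15.6653) T_B=(-18.5823,26.7998) sweep=118.8192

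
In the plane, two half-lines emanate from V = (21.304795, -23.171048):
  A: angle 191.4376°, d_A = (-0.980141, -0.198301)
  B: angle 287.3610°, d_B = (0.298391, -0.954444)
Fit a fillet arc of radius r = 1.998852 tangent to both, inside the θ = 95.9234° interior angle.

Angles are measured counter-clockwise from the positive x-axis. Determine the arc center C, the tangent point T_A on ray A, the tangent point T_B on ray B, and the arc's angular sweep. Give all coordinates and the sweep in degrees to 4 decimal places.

bisector direction at 239.3993° = (-0.509052,-0.860736)
center distance |VC| = r/sin(θ/2) = 1.998852/sin(47.9617°) = 2.691341
C = V + |VC|·bis = (19.9348,-25.4876)
T_A = V + ((C−V)·d_A)·d_A = V + 1.8022·d_A = (19.5384,-23.5284)
T_B = V + ((C−V)·d_B)·d_B = V + 1.8022·d_B = (21.8426,-24.8911)
sweep = 180° − θ = 84.0766°

center=(19.9348,-25.4876) T_A=(19.5384,-23.5284) T_B=(21.8426,-24.8911) sweep=84.0766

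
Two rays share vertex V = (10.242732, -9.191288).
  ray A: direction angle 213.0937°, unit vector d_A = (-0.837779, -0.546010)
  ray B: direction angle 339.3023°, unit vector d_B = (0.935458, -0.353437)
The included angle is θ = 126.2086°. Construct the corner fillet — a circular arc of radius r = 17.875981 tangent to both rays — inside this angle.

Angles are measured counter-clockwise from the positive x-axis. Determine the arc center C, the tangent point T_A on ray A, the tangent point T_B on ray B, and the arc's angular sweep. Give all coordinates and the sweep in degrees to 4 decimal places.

bisector direction at 276.1980° = (0.107965,-0.994155)
center distance |VC| = r/sin(θ/2) = 17.875981/sin(63.1043°) = 20.044124
C = V + |VC|·bis = (12.4068,-29.1182)
T_A = V + ((C−V)·d_A)·d_A = V + 9.0673·d_A = (2.6463,-14.1421)
T_B = V + ((C−V)·d_B)·d_B = V + 9.0673·d_B = (18.7248,-12.3960)
sweep = 180° − θ = 53.7914°

center=(12.4068,-29.1182) T_A=(2.6463,-14.1421) T_B=(18.7248,-12.3960) sweep=53.7914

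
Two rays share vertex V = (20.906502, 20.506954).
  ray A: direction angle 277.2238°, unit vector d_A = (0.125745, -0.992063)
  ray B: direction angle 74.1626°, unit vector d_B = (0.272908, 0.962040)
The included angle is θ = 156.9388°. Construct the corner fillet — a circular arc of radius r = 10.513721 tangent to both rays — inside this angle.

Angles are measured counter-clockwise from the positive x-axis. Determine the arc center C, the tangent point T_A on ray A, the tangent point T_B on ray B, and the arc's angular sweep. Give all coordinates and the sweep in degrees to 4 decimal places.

bisector direction at 355.6932° = (0.997176,-0.075097)
center distance |VC| = r/sin(θ/2) = 10.513721/sin(78.4694°) = 10.730279
C = V + |VC|·bis = (31.6065,19.7011)
T_A = V + ((C−V)·d_A)·d_A = V + 2.1449·d_A = (21.1762,18.3791)
T_B = V + ((C−V)·d_B)·d_B = V + 2.1449·d_B = (21.4919,22.5704)
sweep = 180° − θ = 23.0612°

center=(31.6065,19.7011) T_A=(21.1762,18.3791) T_B=(21.4919,22.5704) sweep=23.0612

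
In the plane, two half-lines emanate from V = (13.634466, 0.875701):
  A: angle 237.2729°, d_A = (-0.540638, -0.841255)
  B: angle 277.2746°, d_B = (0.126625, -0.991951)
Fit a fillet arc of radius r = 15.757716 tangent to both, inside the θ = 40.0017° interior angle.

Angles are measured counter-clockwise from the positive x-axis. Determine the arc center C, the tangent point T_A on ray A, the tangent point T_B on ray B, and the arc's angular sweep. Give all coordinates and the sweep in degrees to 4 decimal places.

bisector direction at 257.2738° = (-0.220293,-0.975434)
center distance |VC| = r/sin(θ/2) = 15.757716/sin(20.0008°) = 46.070602
C = V + |VC|·bis = (3.4854,-44.0631)
T_A = V + ((C−V)·d_A)·d_A = V + 43.2920·d_A = (-9.7708,-35.5439)
T_B = V + ((C−V)·d_B)·d_B = V + 43.2920·d_B = (19.1163,-42.0678)
sweep = 180° − θ = 139.9983°

center=(3.4854,-44.0631) T_A=(-9.7708,-35.5439) T_B=(19.1163,-42.0678) sweep=139.9983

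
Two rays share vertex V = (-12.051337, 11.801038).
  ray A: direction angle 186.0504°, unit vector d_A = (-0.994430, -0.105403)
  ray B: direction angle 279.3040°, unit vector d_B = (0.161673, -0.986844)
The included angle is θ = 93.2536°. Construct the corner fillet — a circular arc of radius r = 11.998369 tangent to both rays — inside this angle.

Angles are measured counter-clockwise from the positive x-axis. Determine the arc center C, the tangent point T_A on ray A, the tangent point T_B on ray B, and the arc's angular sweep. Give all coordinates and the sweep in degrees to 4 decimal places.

center=(-22.0592,-1.3253) T_A=(-23.3239,10.6062) T_B=(-10.2187,0.6145) sweep=86.7464

bisector direction at 232.6772° = (-0.606305,-0.795232)
center distance |VC| = r/sin(θ/2) = 11.998369/sin(46.6268°) = 16.506308
C = V + |VC|·bis = (-22.0592,-1.3253)
T_A = V + ((C−V)·d_A)·d_A = V + 11.3357·d_A = (-23.3239,10.6062)
T_B = V + ((C−V)·d_B)·d_B = V + 11.3357·d_B = (-10.2187,0.6145)
sweep = 180° − θ = 86.7464°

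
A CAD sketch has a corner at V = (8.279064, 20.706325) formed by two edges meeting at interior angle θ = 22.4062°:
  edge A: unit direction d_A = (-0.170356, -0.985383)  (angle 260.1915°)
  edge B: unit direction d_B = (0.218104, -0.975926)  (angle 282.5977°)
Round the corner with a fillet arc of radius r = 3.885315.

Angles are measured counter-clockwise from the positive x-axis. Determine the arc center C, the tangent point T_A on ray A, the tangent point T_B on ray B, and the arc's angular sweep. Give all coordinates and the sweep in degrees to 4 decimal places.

center=(8.7658,0.7145) T_A=(4.9372,1.3764) T_B=(12.5575,1.5619) sweep=157.5938

bisector direction at 271.3946° = (0.024338,-0.999704)
center distance |VC| = r/sin(θ/2) = 3.885315/sin(11.2031°) = 19.997769
C = V + |VC|·bis = (8.7658,0.7145)
T_A = V + ((C−V)·d_A)·d_A = V + 19.6167·d_A = (4.9372,1.3764)
T_B = V + ((C−V)·d_B)·d_B = V + 19.6167·d_B = (12.5575,1.5619)
sweep = 180° − θ = 157.5938°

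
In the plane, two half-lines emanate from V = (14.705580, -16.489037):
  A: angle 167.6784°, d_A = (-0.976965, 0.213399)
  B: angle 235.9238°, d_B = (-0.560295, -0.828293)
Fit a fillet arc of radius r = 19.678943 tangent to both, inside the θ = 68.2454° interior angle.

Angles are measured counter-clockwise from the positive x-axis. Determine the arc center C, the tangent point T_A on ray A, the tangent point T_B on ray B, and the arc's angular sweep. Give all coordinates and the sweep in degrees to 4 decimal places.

bisector direction at 201.8011° = (-0.928479,-0.371386)
center distance |VC| = r/sin(θ/2) = 19.678943/sin(34.1227°) = 35.080392
C = V + |VC|·bis = (-17.8658,-29.5174)
T_A = V + ((C−V)·d_A)·d_A = V + 29.0409·d_A = (-13.6664,-10.2917)
T_B = V + ((C−V)·d_B)·d_B = V + 29.0409·d_B = (-1.5659,-40.5434)
sweep = 180° − θ = 111.7546°

center=(-17.8658,-29.5174) T_A=(-13.6664,-10.2917) T_B=(-1.5659,-40.5434) sweep=111.7546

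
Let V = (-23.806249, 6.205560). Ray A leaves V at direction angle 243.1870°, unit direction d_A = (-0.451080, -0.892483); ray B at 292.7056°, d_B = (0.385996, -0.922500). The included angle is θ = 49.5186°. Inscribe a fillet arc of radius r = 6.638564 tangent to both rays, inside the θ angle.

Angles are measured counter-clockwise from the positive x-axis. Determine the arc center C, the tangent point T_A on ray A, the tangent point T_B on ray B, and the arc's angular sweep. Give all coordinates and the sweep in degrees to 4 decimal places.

center=(-24.3743,-9.6354) T_A=(-30.2991,-6.6409) T_B=(-18.2502,-7.0729) sweep=130.4814

bisector direction at 267.9463° = (-0.035836,-0.999358)
center distance |VC| = r/sin(θ/2) = 6.638564/sin(24.7593°) = 15.851124
C = V + |VC|·bis = (-24.3743,-9.6354)
T_A = V + ((C−V)·d_A)·d_A = V + 14.3940·d_A = (-30.2991,-6.6409)
T_B = V + ((C−V)·d_B)·d_B = V + 14.3940·d_B = (-18.2502,-7.0729)
sweep = 180° − θ = 130.4814°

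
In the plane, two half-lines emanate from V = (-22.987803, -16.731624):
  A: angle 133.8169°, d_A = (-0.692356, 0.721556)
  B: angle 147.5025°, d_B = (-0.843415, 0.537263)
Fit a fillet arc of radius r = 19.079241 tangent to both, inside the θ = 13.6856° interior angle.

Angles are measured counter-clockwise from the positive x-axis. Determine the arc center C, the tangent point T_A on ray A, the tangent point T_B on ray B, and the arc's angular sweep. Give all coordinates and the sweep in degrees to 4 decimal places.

bisector direction at 140.6597° = (-0.773395,0.633925)
center distance |VC| = r/sin(θ/2) = 19.079241/sin(6.8428°) = 160.133719
C = V + |VC|·bis = (-146.8343,84.7811)
T_A = V + ((C−V)·d_A)·d_A = V + 158.9931·d_A = (-133.0676,97.9908)
T_B = V + ((C−V)·d_B)·d_B = V + 158.9931·d_B = (-157.0849,68.6894)
sweep = 180° − θ = 166.3144°

center=(-146.8343,84.7811) T_A=(-133.0676,97.9908) T_B=(-157.0849,68.6894) sweep=166.3144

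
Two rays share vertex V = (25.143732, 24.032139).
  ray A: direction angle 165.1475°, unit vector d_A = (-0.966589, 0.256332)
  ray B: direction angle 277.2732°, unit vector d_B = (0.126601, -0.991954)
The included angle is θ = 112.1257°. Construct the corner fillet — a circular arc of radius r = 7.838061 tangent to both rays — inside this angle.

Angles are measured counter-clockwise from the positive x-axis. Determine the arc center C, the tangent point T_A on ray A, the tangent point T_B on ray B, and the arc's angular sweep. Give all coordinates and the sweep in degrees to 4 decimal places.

bisector direction at 221.2104° = (-0.752296,-0.658825)
center distance |VC| = r/sin(θ/2) = 7.838061/sin(56.0628°) = 9.447425
C = V + |VC|·bis = (18.0365,17.8079)
T_A = V + ((C−V)·d_A)·d_A = V + 5.2743·d_A = (20.0456,25.3841)
T_B = V + ((C−V)·d_B)·d_B = V + 5.2743·d_B = (25.8115,18.8002)
sweep = 180° − θ = 67.8743°

center=(18.0365,17.8079) T_A=(20.0456,25.3841) T_B=(25.8115,18.8002) sweep=67.8743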